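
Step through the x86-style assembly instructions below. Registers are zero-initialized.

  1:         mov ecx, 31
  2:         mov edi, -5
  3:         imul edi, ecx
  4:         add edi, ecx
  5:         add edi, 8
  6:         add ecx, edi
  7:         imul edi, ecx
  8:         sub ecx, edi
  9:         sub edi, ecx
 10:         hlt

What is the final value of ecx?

ecx=31
edi=-5
edi=(-5)*31=-155
edi=(-155)+31=-124
edi=(-124)+8=-116
ecx=31+(-116)=-85
edi=(-116)*(-85)=9860
ecx=(-85)-9860=-9945
edi=9860-(-9945)=19805
halt.

-9945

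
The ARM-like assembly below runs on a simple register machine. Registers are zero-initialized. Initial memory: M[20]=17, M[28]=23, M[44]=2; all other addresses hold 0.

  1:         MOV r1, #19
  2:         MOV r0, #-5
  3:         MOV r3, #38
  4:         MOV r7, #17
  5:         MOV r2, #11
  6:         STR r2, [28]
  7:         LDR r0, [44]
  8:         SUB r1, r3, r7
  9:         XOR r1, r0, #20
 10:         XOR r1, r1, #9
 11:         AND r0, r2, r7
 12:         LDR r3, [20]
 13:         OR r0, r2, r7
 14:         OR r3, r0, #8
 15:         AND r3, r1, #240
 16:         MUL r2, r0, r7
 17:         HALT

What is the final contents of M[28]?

after MOV r1, #19: r1=19
after MOV r0, #-5: r0=-5
after MOV r3, #38: r3=38
after MOV r7, #17: r7=17
after MOV r2, #11: r2=11
STR r2, [28] → M[28]=11
after LDR r0, [44]: r0=M[44]=2
after SUB r1, r3, r7: r1=38-17=21
after XOR r1, r0, #20: r1=2^20=22
after XOR r1, r1, #9: r1=22^9=31
after AND r0, r2, r7: r0=11&17=1
after LDR r3, [20]: r3=M[20]=17
after OR r0, r2, r7: r0=11|17=27
after OR r3, r0, #8: r3=27|8=27
after AND r3, r1, #240: r3=31&240=16
after MUL r2, r0, r7: r2=27*17=459
halt.

11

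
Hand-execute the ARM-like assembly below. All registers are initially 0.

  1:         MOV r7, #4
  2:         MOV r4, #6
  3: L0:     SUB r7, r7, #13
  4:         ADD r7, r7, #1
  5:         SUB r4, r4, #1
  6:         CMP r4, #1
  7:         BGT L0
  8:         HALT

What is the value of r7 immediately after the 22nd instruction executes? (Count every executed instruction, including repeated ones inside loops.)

-44

r7=4
r4=6
r7=4-13=-9
r7=(-9)+1=-8
r4=6-1=5
CMP r4, #1  (cmp 5,1)
BGT L0: taken
r7=(-8)-13=-21
r7=(-21)+1=-20
r4=5-1=4
CMP r4, #1  (cmp 4,1)
BGT L0: taken
r7=(-20)-13=-33
r7=(-33)+1=-32
r4=4-1=3
CMP r4, #1  (cmp 3,1)
BGT L0: taken
r7=(-32)-13=-45
r7=(-45)+1=-44
r4=3-1=2
CMP r4, #1  (cmp 2,1)
BGT L0: taken
After step 22: r7 = -44.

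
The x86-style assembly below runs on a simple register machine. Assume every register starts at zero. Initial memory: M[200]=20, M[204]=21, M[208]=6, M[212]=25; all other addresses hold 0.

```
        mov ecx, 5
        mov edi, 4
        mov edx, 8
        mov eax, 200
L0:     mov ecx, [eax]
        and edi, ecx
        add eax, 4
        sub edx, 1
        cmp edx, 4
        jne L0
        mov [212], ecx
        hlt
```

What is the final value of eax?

after mov ecx, 5: ecx=5
after mov edi, 4: edi=4
after mov edx, 8: edx=8
after mov eax, 200: eax=200
after mov ecx, [eax]: ecx=M[200]=20
after and edi, ecx: edi=4&20=4
after add eax, 4: eax=200+4=204
after sub edx, 1: edx=8-1=7
cmp edx, 4  (cmp 7,4)
jne L0: taken
after mov ecx, [eax]: ecx=M[204]=21
after and edi, ecx: edi=4&21=4
after add eax, 4: eax=204+4=208
after sub edx, 1: edx=7-1=6
cmp edx, 4  (cmp 6,4)
jne L0: taken
after mov ecx, [eax]: ecx=M[208]=6
after and edi, ecx: edi=4&6=4
after add eax, 4: eax=208+4=212
after sub edx, 1: edx=6-1=5
cmp edx, 4  (cmp 5,4)
jne L0: taken
after mov ecx, [eax]: ecx=M[212]=25
after and edi, ecx: edi=4&25=0
after add eax, 4: eax=212+4=216
after sub edx, 1: edx=5-1=4
cmp edx, 4  (cmp 4,4)
jne L0: not taken
mov [212], ecx → M[212]=25
halt.

216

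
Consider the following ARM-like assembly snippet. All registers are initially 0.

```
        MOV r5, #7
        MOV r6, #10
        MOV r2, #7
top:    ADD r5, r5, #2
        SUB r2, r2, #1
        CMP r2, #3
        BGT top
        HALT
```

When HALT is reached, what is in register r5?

after MOV r5, #7: r5=7
after MOV r6, #10: r6=10
after MOV r2, #7: r2=7
after ADD r5, r5, #2: r5=7+2=9
after SUB r2, r2, #1: r2=7-1=6
CMP r2, #3  (cmp 6,3)
BGT top: taken
after ADD r5, r5, #2: r5=9+2=11
after SUB r2, r2, #1: r2=6-1=5
CMP r2, #3  (cmp 5,3)
BGT top: taken
after ADD r5, r5, #2: r5=11+2=13
after SUB r2, r2, #1: r2=5-1=4
CMP r2, #3  (cmp 4,3)
BGT top: taken
after ADD r5, r5, #2: r5=13+2=15
after SUB r2, r2, #1: r2=4-1=3
CMP r2, #3  (cmp 3,3)
BGT top: not taken
halt.

15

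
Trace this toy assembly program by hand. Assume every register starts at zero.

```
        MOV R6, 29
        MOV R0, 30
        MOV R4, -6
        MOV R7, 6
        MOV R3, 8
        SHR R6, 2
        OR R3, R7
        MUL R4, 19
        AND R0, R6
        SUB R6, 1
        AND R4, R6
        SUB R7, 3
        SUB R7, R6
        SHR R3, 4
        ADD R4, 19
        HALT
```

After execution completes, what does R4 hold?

after MOV R6, 29: R6=29
after MOV R0, 30: R0=30
after MOV R4, -6: R4=-6
after MOV R7, 6: R7=6
after MOV R3, 8: R3=8
after SHR R6, 2: R6=29>>2=7
after OR R3, R7: R3=8|6=14
after MUL R4, 19: R4=(-6)*19=-114
after AND R0, R6: R0=30&7=6
after SUB R6, 1: R6=7-1=6
after AND R4, R6: R4=(-114)&6=6
after SUB R7, 3: R7=6-3=3
after SUB R7, R6: R7=3-6=-3
after SHR R3, 4: R3=14>>4=0
after ADD R4, 19: R4=6+19=25
halt.

25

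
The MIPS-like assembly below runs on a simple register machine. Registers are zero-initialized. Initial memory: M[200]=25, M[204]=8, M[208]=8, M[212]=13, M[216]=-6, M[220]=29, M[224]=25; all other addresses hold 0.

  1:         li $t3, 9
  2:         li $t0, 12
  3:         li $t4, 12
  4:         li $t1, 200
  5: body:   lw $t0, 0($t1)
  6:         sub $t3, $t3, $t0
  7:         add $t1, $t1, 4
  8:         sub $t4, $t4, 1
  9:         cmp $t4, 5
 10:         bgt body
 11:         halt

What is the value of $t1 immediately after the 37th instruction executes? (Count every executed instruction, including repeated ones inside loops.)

$t3=9
$t0=12
$t4=12
$t1=200
$t0=M[200]=25
$t3=9-25=-16
$t1=200+4=204
$t4=12-1=11
cmp $t4, 5  (cmp 11,5)
bgt body: taken
$t0=M[204]=8
$t3=(-16)-8=-24
$t1=204+4=208
$t4=11-1=10
cmp $t4, 5  (cmp 10,5)
bgt body: taken
$t0=M[208]=8
$t3=(-24)-8=-32
$t1=208+4=212
$t4=10-1=9
cmp $t4, 5  (cmp 9,5)
bgt body: taken
$t0=M[212]=13
$t3=(-32)-13=-45
$t1=212+4=216
$t4=9-1=8
cmp $t4, 5  (cmp 8,5)
bgt body: taken
$t0=M[216]=-6
$t3=(-45)-(-6)=-39
$t1=216+4=220
$t4=8-1=7
cmp $t4, 5  (cmp 7,5)
bgt body: taken
$t0=M[220]=29
$t3=(-39)-29=-68
$t1=220+4=224
After step 37: $t1 = 224.

224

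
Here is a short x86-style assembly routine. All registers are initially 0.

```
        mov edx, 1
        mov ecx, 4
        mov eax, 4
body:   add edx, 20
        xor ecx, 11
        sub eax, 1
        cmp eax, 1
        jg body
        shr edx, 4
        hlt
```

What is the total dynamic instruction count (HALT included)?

20

mov edx, 1 → edx=1
mov ecx, 4 → ecx=4
mov eax, 4 → eax=4
add edx, 20 → edx=1+20=21
xor ecx, 11 → ecx=4^11=15
sub eax, 1 → eax=4-1=3
cmp eax, 1  (cmp 3,1)
jg body: taken
add edx, 20 → edx=21+20=41
xor ecx, 11 → ecx=15^11=4
sub eax, 1 → eax=3-1=2
cmp eax, 1  (cmp 2,1)
jg body: taken
add edx, 20 → edx=41+20=61
xor ecx, 11 → ecx=4^11=15
sub eax, 1 → eax=2-1=1
cmp eax, 1  (cmp 1,1)
jg body: not taken
shr edx, 4 → edx=61>>4=3
halt.
Total executed instructions: 20.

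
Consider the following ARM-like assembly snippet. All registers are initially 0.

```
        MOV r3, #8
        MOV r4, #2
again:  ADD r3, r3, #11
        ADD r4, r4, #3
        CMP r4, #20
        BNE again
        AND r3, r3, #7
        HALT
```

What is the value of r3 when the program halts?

MOV r3, #8 → r3=8
MOV r4, #2 → r4=2
ADD r3, r3, #11 → r3=8+11=19
ADD r4, r4, #3 → r4=2+3=5
CMP r4, #20  (cmp 5,20)
BNE again: taken
ADD r3, r3, #11 → r3=19+11=30
ADD r4, r4, #3 → r4=5+3=8
CMP r4, #20  (cmp 8,20)
BNE again: taken
ADD r3, r3, #11 → r3=30+11=41
ADD r4, r4, #3 → r4=8+3=11
CMP r4, #20  (cmp 11,20)
BNE again: taken
ADD r3, r3, #11 → r3=41+11=52
ADD r4, r4, #3 → r4=11+3=14
CMP r4, #20  (cmp 14,20)
BNE again: taken
ADD r3, r3, #11 → r3=52+11=63
ADD r4, r4, #3 → r4=14+3=17
CMP r4, #20  (cmp 17,20)
BNE again: taken
ADD r3, r3, #11 → r3=63+11=74
ADD r4, r4, #3 → r4=17+3=20
CMP r4, #20  (cmp 20,20)
BNE again: not taken
AND r3, r3, #7 → r3=74&7=2
halt.

2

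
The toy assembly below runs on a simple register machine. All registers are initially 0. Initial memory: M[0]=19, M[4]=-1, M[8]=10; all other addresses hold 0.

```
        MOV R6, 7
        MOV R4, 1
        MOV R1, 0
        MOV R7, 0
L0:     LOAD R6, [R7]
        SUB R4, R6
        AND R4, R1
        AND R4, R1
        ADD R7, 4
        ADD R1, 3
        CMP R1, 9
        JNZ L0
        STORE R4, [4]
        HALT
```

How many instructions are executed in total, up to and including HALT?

30

after MOV R6, 7: R6=7
after MOV R4, 1: R4=1
after MOV R1, 0: R1=0
after MOV R7, 0: R7=0
after LOAD R6, [R7]: R6=M[0]=19
after SUB R4, R6: R4=1-19=-18
after AND R4, R1: R4=(-18)&0=0
after AND R4, R1: R4=0&0=0
after ADD R7, 4: R7=0+4=4
after ADD R1, 3: R1=0+3=3
CMP R1, 9  (cmp 3,9)
JNZ L0: taken
after LOAD R6, [R7]: R6=M[4]=-1
after SUB R4, R6: R4=0-(-1)=1
after AND R4, R1: R4=1&3=1
after AND R4, R1: R4=1&3=1
after ADD R7, 4: R7=4+4=8
after ADD R1, 3: R1=3+3=6
CMP R1, 9  (cmp 6,9)
JNZ L0: taken
after LOAD R6, [R7]: R6=M[8]=10
after SUB R4, R6: R4=1-10=-9
after AND R4, R1: R4=(-9)&6=6
after AND R4, R1: R4=6&6=6
after ADD R7, 4: R7=8+4=12
after ADD R1, 3: R1=6+3=9
CMP R1, 9  (cmp 9,9)
JNZ L0: not taken
STORE R4, [4] → M[4]=6
halt.
Total executed instructions: 30.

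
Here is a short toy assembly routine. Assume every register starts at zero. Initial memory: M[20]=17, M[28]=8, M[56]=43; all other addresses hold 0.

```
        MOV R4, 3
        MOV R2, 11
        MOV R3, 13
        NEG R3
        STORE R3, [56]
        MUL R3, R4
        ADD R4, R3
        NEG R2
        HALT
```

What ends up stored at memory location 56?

-13

R4=3
R2=11
R3=13
R3=-(13)=-13
STORE R3, [56] → M[56]=-13
R3=(-13)*3=-39
R4=3+(-39)=-36
R2=-(11)=-11
halt.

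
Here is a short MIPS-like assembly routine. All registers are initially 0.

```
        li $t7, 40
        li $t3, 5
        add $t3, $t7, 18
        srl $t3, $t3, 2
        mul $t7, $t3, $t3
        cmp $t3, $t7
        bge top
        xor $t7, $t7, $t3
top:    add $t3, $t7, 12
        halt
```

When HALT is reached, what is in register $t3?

li $t7, 40 → $t7=40
li $t3, 5 → $t3=5
add $t3, $t7, 18 → $t3=40+18=58
srl $t3, $t3, 2 → $t3=58>>2=14
mul $t7, $t3, $t3 → $t7=14*14=196
cmp $t3, $t7  (cmp 14,196)
bge top: not taken
xor $t7, $t7, $t3 → $t7=196^14=202
add $t3, $t7, 12 → $t3=202+12=214
halt.

214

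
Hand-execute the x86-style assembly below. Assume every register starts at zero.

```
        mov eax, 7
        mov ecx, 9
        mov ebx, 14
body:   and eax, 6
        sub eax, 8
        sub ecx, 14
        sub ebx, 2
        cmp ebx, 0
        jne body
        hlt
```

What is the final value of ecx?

mov eax, 7 → eax=7
mov ecx, 9 → ecx=9
mov ebx, 14 → ebx=14
and eax, 6 → eax=7&6=6
sub eax, 8 → eax=6-8=-2
sub ecx, 14 → ecx=9-14=-5
sub ebx, 2 → ebx=14-2=12
cmp ebx, 0  (cmp 12,0)
jne body: taken
and eax, 6 → eax=(-2)&6=6
sub eax, 8 → eax=6-8=-2
sub ecx, 14 → ecx=(-5)-14=-19
sub ebx, 2 → ebx=12-2=10
cmp ebx, 0  (cmp 10,0)
jne body: taken
and eax, 6 → eax=(-2)&6=6
sub eax, 8 → eax=6-8=-2
sub ecx, 14 → ecx=(-19)-14=-33
sub ebx, 2 → ebx=10-2=8
cmp ebx, 0  (cmp 8,0)
jne body: taken
and eax, 6 → eax=(-2)&6=6
sub eax, 8 → eax=6-8=-2
sub ecx, 14 → ecx=(-33)-14=-47
sub ebx, 2 → ebx=8-2=6
cmp ebx, 0  (cmp 6,0)
jne body: taken
and eax, 6 → eax=(-2)&6=6
sub eax, 8 → eax=6-8=-2
sub ecx, 14 → ecx=(-47)-14=-61
sub ebx, 2 → ebx=6-2=4
cmp ebx, 0  (cmp 4,0)
jne body: taken
and eax, 6 → eax=(-2)&6=6
sub eax, 8 → eax=6-8=-2
sub ecx, 14 → ecx=(-61)-14=-75
sub ebx, 2 → ebx=4-2=2
cmp ebx, 0  (cmp 2,0)
jne body: taken
and eax, 6 → eax=(-2)&6=6
sub eax, 8 → eax=6-8=-2
sub ecx, 14 → ecx=(-75)-14=-89
sub ebx, 2 → ebx=2-2=0
cmp ebx, 0  (cmp 0,0)
jne body: not taken
halt.

-89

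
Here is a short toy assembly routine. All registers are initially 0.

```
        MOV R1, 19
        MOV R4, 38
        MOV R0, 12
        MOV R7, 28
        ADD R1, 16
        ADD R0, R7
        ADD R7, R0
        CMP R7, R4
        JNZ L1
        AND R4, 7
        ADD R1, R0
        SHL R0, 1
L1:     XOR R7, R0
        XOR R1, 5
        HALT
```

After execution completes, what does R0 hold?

40

MOV R1, 19 → R1=19
MOV R4, 38 → R4=38
MOV R0, 12 → R0=12
MOV R7, 28 → R7=28
ADD R1, 16 → R1=19+16=35
ADD R0, R7 → R0=12+28=40
ADD R7, R0 → R7=28+40=68
CMP R7, R4  (cmp 68,38)
JNZ L1: taken
XOR R7, R0 → R7=68^40=108
XOR R1, 5 → R1=35^5=38
halt.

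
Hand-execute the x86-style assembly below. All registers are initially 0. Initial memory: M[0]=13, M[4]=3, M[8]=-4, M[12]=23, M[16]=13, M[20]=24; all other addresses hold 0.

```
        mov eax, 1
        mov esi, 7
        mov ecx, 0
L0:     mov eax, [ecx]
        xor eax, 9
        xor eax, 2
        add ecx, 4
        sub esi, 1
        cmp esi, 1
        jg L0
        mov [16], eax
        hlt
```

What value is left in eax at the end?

mov eax, 1 → eax=1
mov esi, 7 → esi=7
mov ecx, 0 → ecx=0
mov eax, [ecx] → eax=M[0]=13
xor eax, 9 → eax=13^9=4
xor eax, 2 → eax=4^2=6
add ecx, 4 → ecx=0+4=4
sub esi, 1 → esi=7-1=6
cmp esi, 1  (cmp 6,1)
jg L0: taken
mov eax, [ecx] → eax=M[4]=3
xor eax, 9 → eax=3^9=10
xor eax, 2 → eax=10^2=8
add ecx, 4 → ecx=4+4=8
sub esi, 1 → esi=6-1=5
cmp esi, 1  (cmp 5,1)
jg L0: taken
mov eax, [ecx] → eax=M[8]=-4
xor eax, 9 → eax=(-4)^9=-11
xor eax, 2 → eax=(-11)^2=-9
add ecx, 4 → ecx=8+4=12
sub esi, 1 → esi=5-1=4
cmp esi, 1  (cmp 4,1)
jg L0: taken
mov eax, [ecx] → eax=M[12]=23
xor eax, 9 → eax=23^9=30
xor eax, 2 → eax=30^2=28
add ecx, 4 → ecx=12+4=16
sub esi, 1 → esi=4-1=3
cmp esi, 1  (cmp 3,1)
jg L0: taken
mov eax, [ecx] → eax=M[16]=13
xor eax, 9 → eax=13^9=4
xor eax, 2 → eax=4^2=6
add ecx, 4 → ecx=16+4=20
sub esi, 1 → esi=3-1=2
cmp esi, 1  (cmp 2,1)
jg L0: taken
mov eax, [ecx] → eax=M[20]=24
xor eax, 9 → eax=24^9=17
xor eax, 2 → eax=17^2=19
add ecx, 4 → ecx=20+4=24
sub esi, 1 → esi=2-1=1
cmp esi, 1  (cmp 1,1)
jg L0: not taken
mov [16], eax → M[16]=19
halt.

19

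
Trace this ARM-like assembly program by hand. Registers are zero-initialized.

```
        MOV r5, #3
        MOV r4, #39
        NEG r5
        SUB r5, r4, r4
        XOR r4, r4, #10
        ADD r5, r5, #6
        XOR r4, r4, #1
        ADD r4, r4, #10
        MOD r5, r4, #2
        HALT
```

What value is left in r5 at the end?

MOV r5, #3 → r5=3
MOV r4, #39 → r4=39
NEG r5 → r5=-(3)=-3
SUB r5, r4, r4 → r5=39-39=0
XOR r4, r4, #10 → r4=39^10=45
ADD r5, r5, #6 → r5=0+6=6
XOR r4, r4, #1 → r4=45^1=44
ADD r4, r4, #10 → r4=44+10=54
MOD r5, r4, #2 → r5=54%2=0
halt.

0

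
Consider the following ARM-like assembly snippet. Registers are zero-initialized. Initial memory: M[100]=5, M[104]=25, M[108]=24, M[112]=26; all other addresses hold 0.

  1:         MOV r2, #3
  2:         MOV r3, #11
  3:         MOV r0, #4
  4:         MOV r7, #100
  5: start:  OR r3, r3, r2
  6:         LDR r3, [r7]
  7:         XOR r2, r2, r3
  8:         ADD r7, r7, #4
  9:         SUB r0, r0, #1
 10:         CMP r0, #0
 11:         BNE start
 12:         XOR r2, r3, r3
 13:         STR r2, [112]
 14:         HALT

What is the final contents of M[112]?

0

MOV r2, #3 → r2=3
MOV r3, #11 → r3=11
MOV r0, #4 → r0=4
MOV r7, #100 → r7=100
OR r3, r3, r2 → r3=11|3=11
LDR r3, [r7] → r3=M[100]=5
XOR r2, r2, r3 → r2=3^5=6
ADD r7, r7, #4 → r7=100+4=104
SUB r0, r0, #1 → r0=4-1=3
CMP r0, #0  (cmp 3,0)
BNE start: taken
OR r3, r3, r2 → r3=5|6=7
LDR r3, [r7] → r3=M[104]=25
XOR r2, r2, r3 → r2=6^25=31
ADD r7, r7, #4 → r7=104+4=108
SUB r0, r0, #1 → r0=3-1=2
CMP r0, #0  (cmp 2,0)
BNE start: taken
OR r3, r3, r2 → r3=25|31=31
LDR r3, [r7] → r3=M[108]=24
XOR r2, r2, r3 → r2=31^24=7
ADD r7, r7, #4 → r7=108+4=112
SUB r0, r0, #1 → r0=2-1=1
CMP r0, #0  (cmp 1,0)
BNE start: taken
OR r3, r3, r2 → r3=24|7=31
LDR r3, [r7] → r3=M[112]=26
XOR r2, r2, r3 → r2=7^26=29
ADD r7, r7, #4 → r7=112+4=116
SUB r0, r0, #1 → r0=1-1=0
CMP r0, #0  (cmp 0,0)
BNE start: not taken
XOR r2, r3, r3 → r2=26^26=0
STR r2, [112] → M[112]=0
halt.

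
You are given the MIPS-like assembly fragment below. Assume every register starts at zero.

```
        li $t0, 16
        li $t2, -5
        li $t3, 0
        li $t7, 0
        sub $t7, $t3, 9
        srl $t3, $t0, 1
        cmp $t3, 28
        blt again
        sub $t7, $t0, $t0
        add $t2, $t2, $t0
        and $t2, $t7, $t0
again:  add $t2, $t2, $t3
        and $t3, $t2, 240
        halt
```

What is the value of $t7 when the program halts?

after li $t0, 16: $t0=16
after li $t2, -5: $t2=-5
after li $t3, 0: $t3=0
after li $t7, 0: $t7=0
after sub $t7, $t3, 9: $t7=0-9=-9
after srl $t3, $t0, 1: $t3=16>>1=8
cmp $t3, 28  (cmp 8,28)
blt again: taken
after add $t2, $t2, $t3: $t2=(-5)+8=3
after and $t3, $t2, 240: $t3=3&240=0
halt.

-9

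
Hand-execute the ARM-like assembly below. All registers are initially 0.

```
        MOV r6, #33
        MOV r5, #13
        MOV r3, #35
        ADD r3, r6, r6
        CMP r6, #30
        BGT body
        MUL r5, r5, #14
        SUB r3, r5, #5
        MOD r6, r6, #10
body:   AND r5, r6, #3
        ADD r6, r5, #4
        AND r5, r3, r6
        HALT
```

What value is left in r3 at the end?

MOV r6, #33 → r6=33
MOV r5, #13 → r5=13
MOV r3, #35 → r3=35
ADD r3, r6, r6 → r3=33+33=66
CMP r6, #30  (cmp 33,30)
BGT body: taken
AND r5, r6, #3 → r5=33&3=1
ADD r6, r5, #4 → r6=1+4=5
AND r5, r3, r6 → r5=66&5=0
halt.

66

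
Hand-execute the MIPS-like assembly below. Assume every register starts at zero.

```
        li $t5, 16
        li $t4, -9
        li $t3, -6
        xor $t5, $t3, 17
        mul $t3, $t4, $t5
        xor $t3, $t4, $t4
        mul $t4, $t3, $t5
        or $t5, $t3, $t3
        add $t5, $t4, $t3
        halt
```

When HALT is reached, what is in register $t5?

0

after li $t5, 16: $t5=16
after li $t4, -9: $t4=-9
after li $t3, -6: $t3=-6
after xor $t5, $t3, 17: $t5=(-6)^17=-21
after mul $t3, $t4, $t5: $t3=(-9)*(-21)=189
after xor $t3, $t4, $t4: $t3=(-9)^(-9)=0
after mul $t4, $t3, $t5: $t4=0*(-21)=0
after or $t5, $t3, $t3: $t5=0|0=0
after add $t5, $t4, $t3: $t5=0+0=0
halt.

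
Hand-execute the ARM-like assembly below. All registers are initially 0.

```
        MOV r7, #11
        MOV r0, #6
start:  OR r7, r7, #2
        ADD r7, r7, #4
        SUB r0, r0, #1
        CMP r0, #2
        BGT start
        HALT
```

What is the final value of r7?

after MOV r7, #11: r7=11
after MOV r0, #6: r0=6
after OR r7, r7, #2: r7=11|2=11
after ADD r7, r7, #4: r7=11+4=15
after SUB r0, r0, #1: r0=6-1=5
CMP r0, #2  (cmp 5,2)
BGT start: taken
after OR r7, r7, #2: r7=15|2=15
after ADD r7, r7, #4: r7=15+4=19
after SUB r0, r0, #1: r0=5-1=4
CMP r0, #2  (cmp 4,2)
BGT start: taken
after OR r7, r7, #2: r7=19|2=19
after ADD r7, r7, #4: r7=19+4=23
after SUB r0, r0, #1: r0=4-1=3
CMP r0, #2  (cmp 3,2)
BGT start: taken
after OR r7, r7, #2: r7=23|2=23
after ADD r7, r7, #4: r7=23+4=27
after SUB r0, r0, #1: r0=3-1=2
CMP r0, #2  (cmp 2,2)
BGT start: not taken
halt.

27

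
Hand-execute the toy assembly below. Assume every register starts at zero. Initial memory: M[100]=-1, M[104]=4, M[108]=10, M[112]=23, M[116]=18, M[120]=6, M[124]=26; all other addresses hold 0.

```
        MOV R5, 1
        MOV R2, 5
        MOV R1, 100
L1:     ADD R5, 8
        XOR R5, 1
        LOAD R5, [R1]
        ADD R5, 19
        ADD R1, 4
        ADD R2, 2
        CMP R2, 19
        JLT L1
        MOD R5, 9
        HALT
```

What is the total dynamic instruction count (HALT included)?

MOV R5, 1 → R5=1
MOV R2, 5 → R2=5
MOV R1, 100 → R1=100
ADD R5, 8 → R5=1+8=9
XOR R5, 1 → R5=9^1=8
LOAD R5, [R1] → R5=M[100]=-1
ADD R5, 19 → R5=(-1)+19=18
ADD R1, 4 → R1=100+4=104
ADD R2, 2 → R2=5+2=7
CMP R2, 19  (cmp 7,19)
JLT L1: taken
ADD R5, 8 → R5=18+8=26
XOR R5, 1 → R5=26^1=27
LOAD R5, [R1] → R5=M[104]=4
ADD R5, 19 → R5=4+19=23
ADD R1, 4 → R1=104+4=108
ADD R2, 2 → R2=7+2=9
CMP R2, 19  (cmp 9,19)
JLT L1: taken
ADD R5, 8 → R5=23+8=31
XOR R5, 1 → R5=31^1=30
LOAD R5, [R1] → R5=M[108]=10
ADD R5, 19 → R5=10+19=29
ADD R1, 4 → R1=108+4=112
ADD R2, 2 → R2=9+2=11
CMP R2, 19  (cmp 11,19)
JLT L1: taken
ADD R5, 8 → R5=29+8=37
XOR R5, 1 → R5=37^1=36
LOAD R5, [R1] → R5=M[112]=23
ADD R5, 19 → R5=23+19=42
ADD R1, 4 → R1=112+4=116
ADD R2, 2 → R2=11+2=13
CMP R2, 19  (cmp 13,19)
JLT L1: taken
ADD R5, 8 → R5=42+8=50
XOR R5, 1 → R5=50^1=51
LOAD R5, [R1] → R5=M[116]=18
ADD R5, 19 → R5=18+19=37
ADD R1, 4 → R1=116+4=120
ADD R2, 2 → R2=13+2=15
CMP R2, 19  (cmp 15,19)
JLT L1: taken
ADD R5, 8 → R5=37+8=45
XOR R5, 1 → R5=45^1=44
LOAD R5, [R1] → R5=M[120]=6
ADD R5, 19 → R5=6+19=25
ADD R1, 4 → R1=120+4=124
ADD R2, 2 → R2=15+2=17
CMP R2, 19  (cmp 17,19)
JLT L1: taken
ADD R5, 8 → R5=25+8=33
XOR R5, 1 → R5=33^1=32
LOAD R5, [R1] → R5=M[124]=26
ADD R5, 19 → R5=26+19=45
ADD R1, 4 → R1=124+4=128
ADD R2, 2 → R2=17+2=19
CMP R2, 19  (cmp 19,19)
JLT L1: not taken
MOD R5, 9 → R5=45%9=0
halt.
Total executed instructions: 61.

61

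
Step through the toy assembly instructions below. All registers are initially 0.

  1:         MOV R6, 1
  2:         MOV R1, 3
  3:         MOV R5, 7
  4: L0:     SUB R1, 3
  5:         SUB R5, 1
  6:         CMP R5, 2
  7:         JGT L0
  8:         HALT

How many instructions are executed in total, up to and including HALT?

24

after MOV R6, 1: R6=1
after MOV R1, 3: R1=3
after MOV R5, 7: R5=7
after SUB R1, 3: R1=3-3=0
after SUB R5, 1: R5=7-1=6
CMP R5, 2  (cmp 6,2)
JGT L0: taken
after SUB R1, 3: R1=0-3=-3
after SUB R5, 1: R5=6-1=5
CMP R5, 2  (cmp 5,2)
JGT L0: taken
after SUB R1, 3: R1=(-3)-3=-6
after SUB R5, 1: R5=5-1=4
CMP R5, 2  (cmp 4,2)
JGT L0: taken
after SUB R1, 3: R1=(-6)-3=-9
after SUB R5, 1: R5=4-1=3
CMP R5, 2  (cmp 3,2)
JGT L0: taken
after SUB R1, 3: R1=(-9)-3=-12
after SUB R5, 1: R5=3-1=2
CMP R5, 2  (cmp 2,2)
JGT L0: not taken
halt.
Total executed instructions: 24.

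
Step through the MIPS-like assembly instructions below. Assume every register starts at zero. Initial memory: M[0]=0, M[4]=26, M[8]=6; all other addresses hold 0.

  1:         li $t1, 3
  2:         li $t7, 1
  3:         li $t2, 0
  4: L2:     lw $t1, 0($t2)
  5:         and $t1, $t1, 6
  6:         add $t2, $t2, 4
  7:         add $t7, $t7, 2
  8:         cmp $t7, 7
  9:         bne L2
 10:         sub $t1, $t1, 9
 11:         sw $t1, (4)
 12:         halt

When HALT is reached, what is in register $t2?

12

li $t1, 3 → $t1=3
li $t7, 1 → $t7=1
li $t2, 0 → $t2=0
lw $t1, 0($t2) → $t1=M[0]=0
and $t1, $t1, 6 → $t1=0&6=0
add $t2, $t2, 4 → $t2=0+4=4
add $t7, $t7, 2 → $t7=1+2=3
cmp $t7, 7  (cmp 3,7)
bne L2: taken
lw $t1, 0($t2) → $t1=M[4]=26
and $t1, $t1, 6 → $t1=26&6=2
add $t2, $t2, 4 → $t2=4+4=8
add $t7, $t7, 2 → $t7=3+2=5
cmp $t7, 7  (cmp 5,7)
bne L2: taken
lw $t1, 0($t2) → $t1=M[8]=6
and $t1, $t1, 6 → $t1=6&6=6
add $t2, $t2, 4 → $t2=8+4=12
add $t7, $t7, 2 → $t7=5+2=7
cmp $t7, 7  (cmp 7,7)
bne L2: not taken
sub $t1, $t1, 9 → $t1=6-9=-3
sw $t1, (4) → M[4]=-3
halt.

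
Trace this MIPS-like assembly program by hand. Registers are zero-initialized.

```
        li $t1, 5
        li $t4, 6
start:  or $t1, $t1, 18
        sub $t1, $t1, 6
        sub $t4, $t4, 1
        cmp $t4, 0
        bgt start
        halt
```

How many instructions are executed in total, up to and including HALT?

li $t1, 5 → $t1=5
li $t4, 6 → $t4=6
or $t1, $t1, 18 → $t1=5|18=23
sub $t1, $t1, 6 → $t1=23-6=17
sub $t4, $t4, 1 → $t4=6-1=5
cmp $t4, 0  (cmp 5,0)
bgt start: taken
or $t1, $t1, 18 → $t1=17|18=19
sub $t1, $t1, 6 → $t1=19-6=13
sub $t4, $t4, 1 → $t4=5-1=4
cmp $t4, 0  (cmp 4,0)
bgt start: taken
or $t1, $t1, 18 → $t1=13|18=31
sub $t1, $t1, 6 → $t1=31-6=25
sub $t4, $t4, 1 → $t4=4-1=3
cmp $t4, 0  (cmp 3,0)
bgt start: taken
or $t1, $t1, 18 → $t1=25|18=27
sub $t1, $t1, 6 → $t1=27-6=21
sub $t4, $t4, 1 → $t4=3-1=2
cmp $t4, 0  (cmp 2,0)
bgt start: taken
or $t1, $t1, 18 → $t1=21|18=23
sub $t1, $t1, 6 → $t1=23-6=17
sub $t4, $t4, 1 → $t4=2-1=1
cmp $t4, 0  (cmp 1,0)
bgt start: taken
or $t1, $t1, 18 → $t1=17|18=19
sub $t1, $t1, 6 → $t1=19-6=13
sub $t4, $t4, 1 → $t4=1-1=0
cmp $t4, 0  (cmp 0,0)
bgt start: not taken
halt.
Total executed instructions: 33.

33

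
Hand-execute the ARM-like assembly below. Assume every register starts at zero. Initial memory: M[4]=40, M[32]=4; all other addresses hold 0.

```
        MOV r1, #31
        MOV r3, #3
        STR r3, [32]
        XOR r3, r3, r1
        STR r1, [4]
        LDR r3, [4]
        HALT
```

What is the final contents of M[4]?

after MOV r1, #31: r1=31
after MOV r3, #3: r3=3
STR r3, [32] → M[32]=3
after XOR r3, r3, r1: r3=3^31=28
STR r1, [4] → M[4]=31
after LDR r3, [4]: r3=M[4]=31
halt.

31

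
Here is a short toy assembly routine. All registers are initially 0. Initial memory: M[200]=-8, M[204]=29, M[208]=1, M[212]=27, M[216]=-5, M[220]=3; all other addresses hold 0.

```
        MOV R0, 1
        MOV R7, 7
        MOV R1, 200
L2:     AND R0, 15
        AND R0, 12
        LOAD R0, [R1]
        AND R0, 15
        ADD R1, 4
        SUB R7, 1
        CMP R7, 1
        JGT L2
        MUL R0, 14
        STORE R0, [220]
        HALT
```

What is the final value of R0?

42

MOV R0, 1 → R0=1
MOV R7, 7 → R7=7
MOV R1, 200 → R1=200
AND R0, 15 → R0=1&15=1
AND R0, 12 → R0=1&12=0
LOAD R0, [R1] → R0=M[200]=-8
AND R0, 15 → R0=(-8)&15=8
ADD R1, 4 → R1=200+4=204
SUB R7, 1 → R7=7-1=6
CMP R7, 1  (cmp 6,1)
JGT L2: taken
AND R0, 15 → R0=8&15=8
AND R0, 12 → R0=8&12=8
LOAD R0, [R1] → R0=M[204]=29
AND R0, 15 → R0=29&15=13
ADD R1, 4 → R1=204+4=208
SUB R7, 1 → R7=6-1=5
CMP R7, 1  (cmp 5,1)
JGT L2: taken
AND R0, 15 → R0=13&15=13
AND R0, 12 → R0=13&12=12
LOAD R0, [R1] → R0=M[208]=1
AND R0, 15 → R0=1&15=1
ADD R1, 4 → R1=208+4=212
SUB R7, 1 → R7=5-1=4
CMP R7, 1  (cmp 4,1)
JGT L2: taken
AND R0, 15 → R0=1&15=1
AND R0, 12 → R0=1&12=0
LOAD R0, [R1] → R0=M[212]=27
AND R0, 15 → R0=27&15=11
ADD R1, 4 → R1=212+4=216
SUB R7, 1 → R7=4-1=3
CMP R7, 1  (cmp 3,1)
JGT L2: taken
AND R0, 15 → R0=11&15=11
AND R0, 12 → R0=11&12=8
LOAD R0, [R1] → R0=M[216]=-5
AND R0, 15 → R0=(-5)&15=11
ADD R1, 4 → R1=216+4=220
SUB R7, 1 → R7=3-1=2
CMP R7, 1  (cmp 2,1)
JGT L2: taken
AND R0, 15 → R0=11&15=11
AND R0, 12 → R0=11&12=8
LOAD R0, [R1] → R0=M[220]=3
AND R0, 15 → R0=3&15=3
ADD R1, 4 → R1=220+4=224
SUB R7, 1 → R7=2-1=1
CMP R7, 1  (cmp 1,1)
JGT L2: not taken
MUL R0, 14 → R0=3*14=42
STORE R0, [220] → M[220]=42
halt.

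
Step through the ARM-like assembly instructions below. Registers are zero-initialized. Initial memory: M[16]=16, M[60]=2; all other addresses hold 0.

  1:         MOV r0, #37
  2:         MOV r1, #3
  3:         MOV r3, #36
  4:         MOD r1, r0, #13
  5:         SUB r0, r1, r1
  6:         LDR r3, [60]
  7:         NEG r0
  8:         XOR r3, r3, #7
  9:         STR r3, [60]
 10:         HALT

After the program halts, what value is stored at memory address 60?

5

after MOV r0, #37: r0=37
after MOV r1, #3: r1=3
after MOV r3, #36: r3=36
after MOD r1, r0, #13: r1=37%13=11
after SUB r0, r1, r1: r0=11-11=0
after LDR r3, [60]: r3=M[60]=2
after NEG r0: r0=-(0)=0
after XOR r3, r3, #7: r3=2^7=5
STR r3, [60] → M[60]=5
halt.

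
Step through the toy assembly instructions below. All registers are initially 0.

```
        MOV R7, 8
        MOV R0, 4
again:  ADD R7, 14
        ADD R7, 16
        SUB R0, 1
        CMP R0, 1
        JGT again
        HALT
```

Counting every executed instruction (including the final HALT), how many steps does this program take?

18

MOV R7, 8 → R7=8
MOV R0, 4 → R0=4
ADD R7, 14 → R7=8+14=22
ADD R7, 16 → R7=22+16=38
SUB R0, 1 → R0=4-1=3
CMP R0, 1  (cmp 3,1)
JGT again: taken
ADD R7, 14 → R7=38+14=52
ADD R7, 16 → R7=52+16=68
SUB R0, 1 → R0=3-1=2
CMP R0, 1  (cmp 2,1)
JGT again: taken
ADD R7, 14 → R7=68+14=82
ADD R7, 16 → R7=82+16=98
SUB R0, 1 → R0=2-1=1
CMP R0, 1  (cmp 1,1)
JGT again: not taken
halt.
Total executed instructions: 18.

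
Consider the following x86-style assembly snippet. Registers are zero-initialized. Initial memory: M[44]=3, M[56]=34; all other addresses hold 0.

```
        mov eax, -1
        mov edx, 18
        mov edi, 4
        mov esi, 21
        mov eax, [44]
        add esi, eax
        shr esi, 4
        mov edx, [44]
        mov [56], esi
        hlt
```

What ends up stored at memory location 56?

after mov eax, -1: eax=-1
after mov edx, 18: edx=18
after mov edi, 4: edi=4
after mov esi, 21: esi=21
after mov eax, [44]: eax=M[44]=3
after add esi, eax: esi=21+3=24
after shr esi, 4: esi=24>>4=1
after mov edx, [44]: edx=M[44]=3
mov [56], esi → M[56]=1
halt.

1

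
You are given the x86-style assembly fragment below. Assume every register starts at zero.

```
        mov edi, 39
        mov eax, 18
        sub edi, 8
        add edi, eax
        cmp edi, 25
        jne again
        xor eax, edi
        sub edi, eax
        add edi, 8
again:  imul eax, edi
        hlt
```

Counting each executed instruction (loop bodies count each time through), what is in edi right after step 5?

49

after mov edi, 39: edi=39
after mov eax, 18: eax=18
after sub edi, 8: edi=39-8=31
after add edi, eax: edi=31+18=49
cmp edi, 25  (cmp 49,25)
After step 5: edi = 49.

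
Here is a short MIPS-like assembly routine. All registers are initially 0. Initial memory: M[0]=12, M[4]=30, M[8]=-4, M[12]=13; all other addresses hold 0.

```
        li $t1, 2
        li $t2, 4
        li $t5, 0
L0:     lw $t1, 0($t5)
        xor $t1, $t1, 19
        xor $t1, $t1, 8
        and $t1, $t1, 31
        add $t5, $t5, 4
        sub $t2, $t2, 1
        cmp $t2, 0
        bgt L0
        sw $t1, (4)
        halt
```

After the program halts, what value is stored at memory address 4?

$t1=2
$t2=4
$t5=0
$t1=M[0]=12
$t1=12^19=31
$t1=31^8=23
$t1=23&31=23
$t5=0+4=4
$t2=4-1=3
cmp $t2, 0  (cmp 3,0)
bgt L0: taken
$t1=M[4]=30
$t1=30^19=13
$t1=13^8=5
$t1=5&31=5
$t5=4+4=8
$t2=3-1=2
cmp $t2, 0  (cmp 2,0)
bgt L0: taken
$t1=M[8]=-4
$t1=(-4)^19=-17
$t1=(-17)^8=-25
$t1=(-25)&31=7
$t5=8+4=12
$t2=2-1=1
cmp $t2, 0  (cmp 1,0)
bgt L0: taken
$t1=M[12]=13
$t1=13^19=30
$t1=30^8=22
$t1=22&31=22
$t5=12+4=16
$t2=1-1=0
cmp $t2, 0  (cmp 0,0)
bgt L0: not taken
sw $t1, (4) → M[4]=22
halt.

22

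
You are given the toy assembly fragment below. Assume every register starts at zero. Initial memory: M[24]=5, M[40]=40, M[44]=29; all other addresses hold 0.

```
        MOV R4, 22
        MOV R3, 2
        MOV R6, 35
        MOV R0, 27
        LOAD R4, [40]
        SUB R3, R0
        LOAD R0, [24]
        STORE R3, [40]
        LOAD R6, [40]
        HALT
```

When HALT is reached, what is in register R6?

-25

after MOV R4, 22: R4=22
after MOV R3, 2: R3=2
after MOV R6, 35: R6=35
after MOV R0, 27: R0=27
after LOAD R4, [40]: R4=M[40]=40
after SUB R3, R0: R3=2-27=-25
after LOAD R0, [24]: R0=M[24]=5
STORE R3, [40] → M[40]=-25
after LOAD R6, [40]: R6=M[40]=-25
halt.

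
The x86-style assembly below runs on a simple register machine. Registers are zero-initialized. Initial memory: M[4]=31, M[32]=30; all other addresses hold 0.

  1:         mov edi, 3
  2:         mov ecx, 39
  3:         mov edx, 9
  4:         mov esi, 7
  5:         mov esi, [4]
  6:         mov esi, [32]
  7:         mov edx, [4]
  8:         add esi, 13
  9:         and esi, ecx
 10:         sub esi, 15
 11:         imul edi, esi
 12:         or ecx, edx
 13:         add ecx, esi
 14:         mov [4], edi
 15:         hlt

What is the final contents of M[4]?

60

after mov edi, 3: edi=3
after mov ecx, 39: ecx=39
after mov edx, 9: edx=9
after mov esi, 7: esi=7
after mov esi, [4]: esi=M[4]=31
after mov esi, [32]: esi=M[32]=30
after mov edx, [4]: edx=M[4]=31
after add esi, 13: esi=30+13=43
after and esi, ecx: esi=43&39=35
after sub esi, 15: esi=35-15=20
after imul edi, esi: edi=3*20=60
after or ecx, edx: ecx=39|31=63
after add ecx, esi: ecx=63+20=83
mov [4], edi → M[4]=60
halt.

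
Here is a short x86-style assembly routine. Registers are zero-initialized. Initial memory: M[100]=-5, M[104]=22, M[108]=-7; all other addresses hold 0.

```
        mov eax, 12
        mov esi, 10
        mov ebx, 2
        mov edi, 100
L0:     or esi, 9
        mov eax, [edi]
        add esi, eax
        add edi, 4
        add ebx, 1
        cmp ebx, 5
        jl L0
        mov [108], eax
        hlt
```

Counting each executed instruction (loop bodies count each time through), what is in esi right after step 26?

38

eax=12
esi=10
ebx=2
edi=100
esi=10|9=11
eax=M[100]=-5
esi=11+(-5)=6
edi=100+4=104
ebx=2+1=3
cmp ebx, 5  (cmp 3,5)
jl L0: taken
esi=6|9=15
eax=M[104]=22
esi=15+22=37
edi=104+4=108
ebx=3+1=4
cmp ebx, 5  (cmp 4,5)
jl L0: taken
esi=37|9=45
eax=M[108]=-7
esi=45+(-7)=38
edi=108+4=112
ebx=4+1=5
cmp ebx, 5  (cmp 5,5)
jl L0: not taken
mov [108], eax → M[108]=-7
After step 26: esi = 38.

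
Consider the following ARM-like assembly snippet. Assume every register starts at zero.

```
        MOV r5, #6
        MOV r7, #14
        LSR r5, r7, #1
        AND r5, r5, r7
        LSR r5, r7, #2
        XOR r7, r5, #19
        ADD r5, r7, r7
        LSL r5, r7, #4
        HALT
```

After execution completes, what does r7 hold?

16

MOV r5, #6 → r5=6
MOV r7, #14 → r7=14
LSR r5, r7, #1 → r5=14>>1=7
AND r5, r5, r7 → r5=7&14=6
LSR r5, r7, #2 → r5=14>>2=3
XOR r7, r5, #19 → r7=3^19=16
ADD r5, r7, r7 → r5=16+16=32
LSL r5, r7, #4 → r5=16<<4=256
halt.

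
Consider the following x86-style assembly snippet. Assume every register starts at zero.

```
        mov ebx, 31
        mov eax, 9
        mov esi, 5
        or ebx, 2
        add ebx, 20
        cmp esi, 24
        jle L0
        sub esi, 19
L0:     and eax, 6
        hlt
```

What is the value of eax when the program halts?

0

ebx=31
eax=9
esi=5
ebx=31|2=31
ebx=31+20=51
cmp esi, 24  (cmp 5,24)
jle L0: taken
eax=9&6=0
halt.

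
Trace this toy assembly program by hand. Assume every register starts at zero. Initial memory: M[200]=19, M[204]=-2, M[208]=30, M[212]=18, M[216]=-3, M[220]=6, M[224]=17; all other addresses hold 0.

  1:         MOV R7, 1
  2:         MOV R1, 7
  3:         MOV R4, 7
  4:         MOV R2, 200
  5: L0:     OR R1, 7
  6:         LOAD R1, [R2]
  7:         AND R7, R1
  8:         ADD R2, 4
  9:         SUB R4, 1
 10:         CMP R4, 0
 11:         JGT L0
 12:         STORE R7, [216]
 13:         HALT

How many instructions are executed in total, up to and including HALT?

55

R7=1
R1=7
R4=7
R2=200
R1=7|7=7
R1=M[200]=19
R7=1&19=1
R2=200+4=204
R4=7-1=6
CMP R4, 0  (cmp 6,0)
JGT L0: taken
R1=19|7=23
R1=M[204]=-2
R7=1&(-2)=0
R2=204+4=208
R4=6-1=5
CMP R4, 0  (cmp 5,0)
JGT L0: taken
R1=(-2)|7=-1
R1=M[208]=30
R7=0&30=0
R2=208+4=212
R4=5-1=4
CMP R4, 0  (cmp 4,0)
JGT L0: taken
R1=30|7=31
R1=M[212]=18
R7=0&18=0
R2=212+4=216
R4=4-1=3
CMP R4, 0  (cmp 3,0)
JGT L0: taken
R1=18|7=23
R1=M[216]=-3
R7=0&(-3)=0
R2=216+4=220
R4=3-1=2
CMP R4, 0  (cmp 2,0)
JGT L0: taken
R1=(-3)|7=-1
R1=M[220]=6
R7=0&6=0
R2=220+4=224
R4=2-1=1
CMP R4, 0  (cmp 1,0)
JGT L0: taken
R1=6|7=7
R1=M[224]=17
R7=0&17=0
R2=224+4=228
R4=1-1=0
CMP R4, 0  (cmp 0,0)
JGT L0: not taken
STORE R7, [216] → M[216]=0
halt.
Total executed instructions: 55.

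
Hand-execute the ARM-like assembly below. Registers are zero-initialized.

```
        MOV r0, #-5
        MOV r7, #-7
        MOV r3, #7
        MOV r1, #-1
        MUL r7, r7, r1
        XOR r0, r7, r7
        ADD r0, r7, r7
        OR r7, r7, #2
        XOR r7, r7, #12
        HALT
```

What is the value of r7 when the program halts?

r0=-5
r7=-7
r3=7
r1=-1
r7=(-7)*(-1)=7
r0=7^7=0
r0=7+7=14
r7=7|2=7
r7=7^12=11
halt.

11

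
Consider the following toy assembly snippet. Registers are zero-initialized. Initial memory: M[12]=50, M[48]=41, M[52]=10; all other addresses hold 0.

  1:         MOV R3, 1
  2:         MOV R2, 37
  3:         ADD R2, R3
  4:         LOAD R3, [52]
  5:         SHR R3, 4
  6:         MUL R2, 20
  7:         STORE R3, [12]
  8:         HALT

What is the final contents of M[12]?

0

after MOV R3, 1: R3=1
after MOV R2, 37: R2=37
after ADD R2, R3: R2=37+1=38
after LOAD R3, [52]: R3=M[52]=10
after SHR R3, 4: R3=10>>4=0
after MUL R2, 20: R2=38*20=760
STORE R3, [12] → M[12]=0
halt.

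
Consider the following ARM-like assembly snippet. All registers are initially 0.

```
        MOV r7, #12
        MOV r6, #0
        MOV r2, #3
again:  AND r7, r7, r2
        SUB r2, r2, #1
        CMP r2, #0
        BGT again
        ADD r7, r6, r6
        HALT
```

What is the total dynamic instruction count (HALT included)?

17

r7=12
r6=0
r2=3
r7=12&3=0
r2=3-1=2
CMP r2, #0  (cmp 2,0)
BGT again: taken
r7=0&2=0
r2=2-1=1
CMP r2, #0  (cmp 1,0)
BGT again: taken
r7=0&1=0
r2=1-1=0
CMP r2, #0  (cmp 0,0)
BGT again: not taken
r7=0+0=0
halt.
Total executed instructions: 17.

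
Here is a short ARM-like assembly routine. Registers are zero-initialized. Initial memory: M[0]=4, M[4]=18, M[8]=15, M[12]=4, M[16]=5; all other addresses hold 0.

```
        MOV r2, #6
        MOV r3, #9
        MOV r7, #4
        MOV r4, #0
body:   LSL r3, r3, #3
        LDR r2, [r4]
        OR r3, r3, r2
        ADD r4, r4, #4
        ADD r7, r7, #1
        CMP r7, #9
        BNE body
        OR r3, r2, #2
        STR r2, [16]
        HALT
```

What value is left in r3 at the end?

7

MOV r2, #6 → r2=6
MOV r3, #9 → r3=9
MOV r7, #4 → r7=4
MOV r4, #0 → r4=0
LSL r3, r3, #3 → r3=9<<3=72
LDR r2, [r4] → r2=M[0]=4
OR r3, r3, r2 → r3=72|4=76
ADD r4, r4, #4 → r4=0+4=4
ADD r7, r7, #1 → r7=4+1=5
CMP r7, #9  (cmp 5,9)
BNE body: taken
LSL r3, r3, #3 → r3=76<<3=608
LDR r2, [r4] → r2=M[4]=18
OR r3, r3, r2 → r3=608|18=626
ADD r4, r4, #4 → r4=4+4=8
ADD r7, r7, #1 → r7=5+1=6
CMP r7, #9  (cmp 6,9)
BNE body: taken
LSL r3, r3, #3 → r3=626<<3=5008
LDR r2, [r4] → r2=M[8]=15
OR r3, r3, r2 → r3=5008|15=5023
ADD r4, r4, #4 → r4=8+4=12
ADD r7, r7, #1 → r7=6+1=7
CMP r7, #9  (cmp 7,9)
BNE body: taken
LSL r3, r3, #3 → r3=5023<<3=40184
LDR r2, [r4] → r2=M[12]=4
OR r3, r3, r2 → r3=40184|4=40188
ADD r4, r4, #4 → r4=12+4=16
ADD r7, r7, #1 → r7=7+1=8
CMP r7, #9  (cmp 8,9)
BNE body: taken
LSL r3, r3, #3 → r3=40188<<3=321504
LDR r2, [r4] → r2=M[16]=5
OR r3, r3, r2 → r3=321504|5=321509
ADD r4, r4, #4 → r4=16+4=20
ADD r7, r7, #1 → r7=8+1=9
CMP r7, #9  (cmp 9,9)
BNE body: not taken
OR r3, r2, #2 → r3=5|2=7
STR r2, [16] → M[16]=5
halt.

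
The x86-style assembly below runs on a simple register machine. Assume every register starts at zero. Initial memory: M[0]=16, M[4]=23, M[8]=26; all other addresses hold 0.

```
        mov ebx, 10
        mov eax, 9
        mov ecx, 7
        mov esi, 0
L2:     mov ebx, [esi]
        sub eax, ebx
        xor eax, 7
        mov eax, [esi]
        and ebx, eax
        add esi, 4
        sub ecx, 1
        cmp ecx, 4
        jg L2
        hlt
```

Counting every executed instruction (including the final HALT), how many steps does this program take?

32

after mov ebx, 10: ebx=10
after mov eax, 9: eax=9
after mov ecx, 7: ecx=7
after mov esi, 0: esi=0
after mov ebx, [esi]: ebx=M[0]=16
after sub eax, ebx: eax=9-16=-7
after xor eax, 7: eax=(-7)^7=-2
after mov eax, [esi]: eax=M[0]=16
after and ebx, eax: ebx=16&16=16
after add esi, 4: esi=0+4=4
after sub ecx, 1: ecx=7-1=6
cmp ecx, 4  (cmp 6,4)
jg L2: taken
after mov ebx, [esi]: ebx=M[4]=23
after sub eax, ebx: eax=16-23=-7
after xor eax, 7: eax=(-7)^7=-2
after mov eax, [esi]: eax=M[4]=23
after and ebx, eax: ebx=23&23=23
after add esi, 4: esi=4+4=8
after sub ecx, 1: ecx=6-1=5
cmp ecx, 4  (cmp 5,4)
jg L2: taken
after mov ebx, [esi]: ebx=M[8]=26
after sub eax, ebx: eax=23-26=-3
after xor eax, 7: eax=(-3)^7=-6
after mov eax, [esi]: eax=M[8]=26
after and ebx, eax: ebx=26&26=26
after add esi, 4: esi=8+4=12
after sub ecx, 1: ecx=5-1=4
cmp ecx, 4  (cmp 4,4)
jg L2: not taken
halt.
Total executed instructions: 32.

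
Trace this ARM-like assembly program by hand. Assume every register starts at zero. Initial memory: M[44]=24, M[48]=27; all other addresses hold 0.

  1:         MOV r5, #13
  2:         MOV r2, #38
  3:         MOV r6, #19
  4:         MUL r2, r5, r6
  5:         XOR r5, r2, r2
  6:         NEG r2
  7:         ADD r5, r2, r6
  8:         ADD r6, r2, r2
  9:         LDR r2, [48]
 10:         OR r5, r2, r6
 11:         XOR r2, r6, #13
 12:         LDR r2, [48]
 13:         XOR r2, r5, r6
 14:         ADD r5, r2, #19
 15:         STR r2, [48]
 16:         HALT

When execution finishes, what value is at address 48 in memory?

9

r5=13
r2=38
r6=19
r2=13*19=247
r5=247^247=0
r2=-(247)=-247
r5=(-247)+19=-228
r6=(-247)+(-247)=-494
r2=M[48]=27
r5=27|(-494)=-485
r2=(-494)^13=-481
r2=M[48]=27
r2=(-485)^(-494)=9
r5=9+19=28
STR r2, [48] → M[48]=9
halt.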